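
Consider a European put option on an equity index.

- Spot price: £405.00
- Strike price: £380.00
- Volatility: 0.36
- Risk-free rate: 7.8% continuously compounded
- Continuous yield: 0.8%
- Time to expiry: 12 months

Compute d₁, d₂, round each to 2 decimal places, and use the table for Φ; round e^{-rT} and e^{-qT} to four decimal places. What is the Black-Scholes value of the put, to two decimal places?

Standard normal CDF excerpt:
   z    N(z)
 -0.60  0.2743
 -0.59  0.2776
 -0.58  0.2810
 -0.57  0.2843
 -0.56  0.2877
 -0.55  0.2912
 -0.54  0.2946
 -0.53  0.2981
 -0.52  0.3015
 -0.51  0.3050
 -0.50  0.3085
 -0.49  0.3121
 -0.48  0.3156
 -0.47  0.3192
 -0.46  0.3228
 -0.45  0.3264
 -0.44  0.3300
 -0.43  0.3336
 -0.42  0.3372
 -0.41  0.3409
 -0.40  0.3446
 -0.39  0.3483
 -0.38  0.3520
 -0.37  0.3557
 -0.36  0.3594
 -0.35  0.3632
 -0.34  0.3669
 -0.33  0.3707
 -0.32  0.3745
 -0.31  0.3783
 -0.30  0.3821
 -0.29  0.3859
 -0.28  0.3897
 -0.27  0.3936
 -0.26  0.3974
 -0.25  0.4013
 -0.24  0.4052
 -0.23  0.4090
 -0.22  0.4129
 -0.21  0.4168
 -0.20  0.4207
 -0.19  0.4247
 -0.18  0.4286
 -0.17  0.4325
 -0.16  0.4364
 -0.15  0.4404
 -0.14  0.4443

σ√T = 0.36·√1 = 0.3600
ln(S/K) + (r − q + σ²/2)T = ln(405/380) + (0.078 − 0.008 + 0.36²/2)·1 = 0.0637 + 0.1348 = 0.1985
d₁ = 0.1985 / 0.3600 = 0.5514 ≈ 0.55
d₂ = d₁ − σ√T = 0.5514 − 0.3600 = 0.1914 ≈ 0.19
exp(−qT) = exp(−0.008·1) = 0.9920;  exp(−rT) = exp(−0.078·1) = 0.9250
P = 380·0.9250·N(-0.19) − 405·0.9920·N(-0.55) = 380·0.9250·0.4247 − 405·0.9920·0.2912 = 149.2820 − 116.9925 = 32.2895

£32.29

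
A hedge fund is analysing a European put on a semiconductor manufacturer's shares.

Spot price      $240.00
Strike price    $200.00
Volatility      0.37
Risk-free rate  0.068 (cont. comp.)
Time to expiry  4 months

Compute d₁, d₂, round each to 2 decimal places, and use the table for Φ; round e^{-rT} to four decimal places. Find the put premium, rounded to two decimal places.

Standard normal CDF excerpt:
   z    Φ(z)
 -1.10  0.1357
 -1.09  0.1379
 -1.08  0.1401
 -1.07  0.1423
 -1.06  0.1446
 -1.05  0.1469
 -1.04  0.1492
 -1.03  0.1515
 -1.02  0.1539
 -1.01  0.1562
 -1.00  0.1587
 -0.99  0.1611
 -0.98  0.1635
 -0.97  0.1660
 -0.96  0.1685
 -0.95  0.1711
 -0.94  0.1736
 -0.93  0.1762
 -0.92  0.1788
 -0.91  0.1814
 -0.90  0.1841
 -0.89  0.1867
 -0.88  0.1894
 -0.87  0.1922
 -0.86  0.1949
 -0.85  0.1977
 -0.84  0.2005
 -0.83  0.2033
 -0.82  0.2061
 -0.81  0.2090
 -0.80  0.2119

σ√T = 0.37 × 0.5774 = 0.2136
d₁ = [ln(240/200) + (0.068 + 0.37²/2)·0.3333] / 0.2136 = [0.1823 + 0.0455] / 0.2136 = 1.0664 → 1.07
d₂ = d₁ − σ√T = 1.0664 − 0.2136 = 0.8528 → 0.85
e^(−rT) = e^(−0.068·0.3333) = 0.9776
N(−d₂) = N(-0.85) = 0.1977;  N(−d₁) = N(-1.07) = 0.1423
P = 200·0.9776·0.1977 − 240·0.1423 = 38.6543 − 34.1520 = 4.5023

$4.50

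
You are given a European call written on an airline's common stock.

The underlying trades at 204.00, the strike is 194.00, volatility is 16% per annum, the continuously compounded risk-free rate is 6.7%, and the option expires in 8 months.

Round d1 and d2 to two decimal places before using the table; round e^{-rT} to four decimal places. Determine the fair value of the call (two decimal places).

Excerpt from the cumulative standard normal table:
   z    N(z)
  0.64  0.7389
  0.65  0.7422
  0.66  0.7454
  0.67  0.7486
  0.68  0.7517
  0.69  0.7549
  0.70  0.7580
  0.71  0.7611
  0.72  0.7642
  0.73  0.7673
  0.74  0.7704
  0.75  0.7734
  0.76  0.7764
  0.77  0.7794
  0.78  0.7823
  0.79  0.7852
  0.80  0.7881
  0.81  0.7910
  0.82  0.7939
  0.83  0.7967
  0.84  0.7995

21.89

σ√T = 0.16·√0.6667 = 0.1306
d₁ = [ln(204/194) + (0.067 + ½·0.16²)·0.6667] / (σ√T) = (0.0503 + 0.0532) / 0.1306 = 0.7920 ≈ 0.79
d₂ = 0.7920 − 0.1306 = 0.6613 ≈ 0.66
exp(−rT) = exp(−0.067·0.6667) = 0.9563
N(d₁) = N(0.79) = 0.7852;  N(d₂) = N(0.66) = 0.7454
C = 204·0.7852 − 194·0.9563·0.7454 = 160.1808 − 138.2882 = 21.8926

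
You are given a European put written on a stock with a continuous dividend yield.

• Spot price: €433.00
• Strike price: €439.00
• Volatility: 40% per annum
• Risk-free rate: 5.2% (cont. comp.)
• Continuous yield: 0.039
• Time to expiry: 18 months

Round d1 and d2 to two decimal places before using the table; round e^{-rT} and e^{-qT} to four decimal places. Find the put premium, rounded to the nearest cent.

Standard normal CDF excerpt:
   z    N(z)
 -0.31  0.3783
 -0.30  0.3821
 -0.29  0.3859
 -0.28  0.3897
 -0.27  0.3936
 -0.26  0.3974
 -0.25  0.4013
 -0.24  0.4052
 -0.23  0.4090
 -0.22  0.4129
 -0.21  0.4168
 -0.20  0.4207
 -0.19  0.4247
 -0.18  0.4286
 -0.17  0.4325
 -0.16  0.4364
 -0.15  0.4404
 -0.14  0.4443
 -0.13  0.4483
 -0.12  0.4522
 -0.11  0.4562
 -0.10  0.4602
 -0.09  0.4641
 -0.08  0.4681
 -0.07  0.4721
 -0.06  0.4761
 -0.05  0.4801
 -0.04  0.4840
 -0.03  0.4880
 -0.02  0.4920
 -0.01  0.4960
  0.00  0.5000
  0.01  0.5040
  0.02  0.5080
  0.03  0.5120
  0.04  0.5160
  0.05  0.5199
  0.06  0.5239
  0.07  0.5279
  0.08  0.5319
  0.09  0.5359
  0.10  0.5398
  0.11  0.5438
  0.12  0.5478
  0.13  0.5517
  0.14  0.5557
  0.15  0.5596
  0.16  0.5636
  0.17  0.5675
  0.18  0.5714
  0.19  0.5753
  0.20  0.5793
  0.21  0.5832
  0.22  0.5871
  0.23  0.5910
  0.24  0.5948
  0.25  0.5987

σ√T = 0.4·√1.5 = 0.4899
d₁ = [ln(433/439) + (0.052 − 0.039 + ½·0.4²)·1.5] / (σ√T) = (-0.0138 + 0.1395) / 0.4899 = 0.2567 ⇒ 0.26
d₂ = 0.2567 − 0.4899 = -0.2332 ⇒ -0.23
e^(−qT) = e^(−0.039·1.5) = 0.9432;  e^(−rT) = e^(−0.052·1.5) = 0.9250
N(−d₂) = N(0.23) = 0.5910;  N(−d₁) = N(-0.26) = 0.3974
P = 439·0.9250·0.5910 − 433·0.9432·0.3974 = 239.9903 − 162.3004 = 77.6899

€77.69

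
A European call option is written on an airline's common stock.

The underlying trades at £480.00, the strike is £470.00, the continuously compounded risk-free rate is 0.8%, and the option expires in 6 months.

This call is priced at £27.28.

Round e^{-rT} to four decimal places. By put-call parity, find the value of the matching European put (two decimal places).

e^(−rT) = e^(−0.008·0.5) = 0.9960
Put-call parity: C − P = S − K·e^(−rT) = 480 − 470·0.9960 = 480 − 468.1200 = 11.8800
P = C − (C − P) = 27.28 − (11.8800) = 15.4000

£15.40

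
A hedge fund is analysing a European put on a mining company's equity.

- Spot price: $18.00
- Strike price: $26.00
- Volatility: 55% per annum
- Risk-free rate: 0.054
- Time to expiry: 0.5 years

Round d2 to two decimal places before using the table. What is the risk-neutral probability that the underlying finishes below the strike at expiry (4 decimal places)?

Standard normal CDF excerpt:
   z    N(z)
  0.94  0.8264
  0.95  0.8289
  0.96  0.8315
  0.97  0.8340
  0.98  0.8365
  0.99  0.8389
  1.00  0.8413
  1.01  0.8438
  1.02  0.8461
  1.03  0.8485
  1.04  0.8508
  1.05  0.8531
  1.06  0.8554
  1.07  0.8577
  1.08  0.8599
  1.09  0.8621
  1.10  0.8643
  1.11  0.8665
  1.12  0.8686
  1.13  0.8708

σ√T = 0.55·√0.5 = 0.3889
d₁ = [ln(18/26) + (0.054 + 0.55²/2)·0.5] / 0.3889 = [-0.3677 + 0.1026] / 0.3889 = -0.6817 ≈ -0.68
d₂ = d₁ − σ√T = -0.6817 − 0.3889 = -1.0706 ≈ -1.07
Risk-neutral Pr[S_T < K] = N(−d₂) = N(1.07) = 0.8577

0.8577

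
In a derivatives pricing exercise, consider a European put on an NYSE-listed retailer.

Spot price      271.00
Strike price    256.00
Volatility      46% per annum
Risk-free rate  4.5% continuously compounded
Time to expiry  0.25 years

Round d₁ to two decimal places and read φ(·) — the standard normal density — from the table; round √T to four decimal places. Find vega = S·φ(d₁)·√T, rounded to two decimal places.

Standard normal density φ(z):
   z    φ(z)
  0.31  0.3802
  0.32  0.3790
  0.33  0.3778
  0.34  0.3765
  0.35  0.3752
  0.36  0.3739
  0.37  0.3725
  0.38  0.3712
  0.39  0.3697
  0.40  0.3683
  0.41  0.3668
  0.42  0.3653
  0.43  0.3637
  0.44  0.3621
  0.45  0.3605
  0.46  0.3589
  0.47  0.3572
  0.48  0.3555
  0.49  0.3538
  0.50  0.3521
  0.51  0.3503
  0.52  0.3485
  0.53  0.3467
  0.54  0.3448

49.70

σ√T = 0.46·√0.25 = 0.2300
d₁ = [ln(271/256) + (0.045 + ½·0.46²)·0.25] / (σ√T) = (0.0569 + 0.0377) / 0.2300 = 0.4115 which rounds to 0.41
√T = √0.25 = 0.5000
φ(d₁) = φ(0.41) = 0.3668
vega = S·φ(d₁)·√T = 271·0.3668·0.5000 = 49.7014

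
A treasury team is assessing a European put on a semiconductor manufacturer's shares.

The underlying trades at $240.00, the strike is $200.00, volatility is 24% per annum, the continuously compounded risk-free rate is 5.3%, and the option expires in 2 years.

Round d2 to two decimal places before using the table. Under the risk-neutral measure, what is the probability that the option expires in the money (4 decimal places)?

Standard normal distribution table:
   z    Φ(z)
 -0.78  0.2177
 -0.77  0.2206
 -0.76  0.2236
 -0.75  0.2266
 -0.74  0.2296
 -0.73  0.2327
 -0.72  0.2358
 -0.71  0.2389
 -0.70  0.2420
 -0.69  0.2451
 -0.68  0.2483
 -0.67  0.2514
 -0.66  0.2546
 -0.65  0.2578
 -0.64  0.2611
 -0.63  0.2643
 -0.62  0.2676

0.2483

σ√T = 0.24 × 1.4142 = 0.3394
d₁ = [ln(240/200) + (0.053 + ½·0.24²)·2] / (σ√T) = (0.1823 + 0.1636) / 0.3394 = 1.0192 ≈ 1.02
d₂ = 1.0192 − 0.3394 = 0.6798 ≈ 0.68
Pr(exercise) under Q = N(−d₂) = N(-0.68) = 0.2483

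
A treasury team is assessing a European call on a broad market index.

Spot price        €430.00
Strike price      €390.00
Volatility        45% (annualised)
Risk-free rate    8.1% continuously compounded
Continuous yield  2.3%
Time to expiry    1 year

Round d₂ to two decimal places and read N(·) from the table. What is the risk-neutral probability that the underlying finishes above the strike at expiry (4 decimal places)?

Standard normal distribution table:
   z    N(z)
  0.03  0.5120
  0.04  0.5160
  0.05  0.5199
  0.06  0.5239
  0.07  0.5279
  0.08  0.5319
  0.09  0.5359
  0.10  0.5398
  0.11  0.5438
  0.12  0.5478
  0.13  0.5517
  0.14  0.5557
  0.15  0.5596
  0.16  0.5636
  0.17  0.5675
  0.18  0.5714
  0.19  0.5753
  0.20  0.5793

σ√T = 0.45 × 1.0000 = 0.4500
ln(S/K) + (r − q + σ²/2)T = ln(430/390) + (0.081 − 0.023 + 0.45²/2)·1 = 0.0976 + 0.1593 = 0.2569
d₁ = 0.2569 / 0.4500 = 0.5709 → 0.57
d₂ = d₁ − σ√T = 0.5709 − 0.4500 = 0.1209 → 0.12
Pr(exercise) under Q = N(d₂) = 0.5478

0.5478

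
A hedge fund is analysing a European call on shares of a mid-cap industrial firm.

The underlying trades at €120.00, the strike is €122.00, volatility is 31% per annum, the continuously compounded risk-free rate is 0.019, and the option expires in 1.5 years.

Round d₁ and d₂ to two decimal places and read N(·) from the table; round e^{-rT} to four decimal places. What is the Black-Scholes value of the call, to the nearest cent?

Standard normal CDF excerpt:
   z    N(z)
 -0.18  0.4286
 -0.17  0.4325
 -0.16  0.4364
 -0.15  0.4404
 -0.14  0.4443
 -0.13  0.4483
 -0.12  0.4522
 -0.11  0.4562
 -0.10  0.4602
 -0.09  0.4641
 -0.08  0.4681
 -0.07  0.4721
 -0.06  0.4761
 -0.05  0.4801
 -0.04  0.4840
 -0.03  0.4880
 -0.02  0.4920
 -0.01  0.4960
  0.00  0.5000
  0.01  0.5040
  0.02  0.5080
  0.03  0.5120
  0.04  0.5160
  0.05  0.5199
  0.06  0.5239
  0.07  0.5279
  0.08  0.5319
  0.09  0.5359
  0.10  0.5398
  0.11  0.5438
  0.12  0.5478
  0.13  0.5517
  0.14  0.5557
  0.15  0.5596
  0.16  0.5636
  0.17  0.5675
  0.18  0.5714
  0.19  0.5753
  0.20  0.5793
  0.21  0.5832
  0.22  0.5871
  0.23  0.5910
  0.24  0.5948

T = 1.5;  σ√T = 0.3797
d₁ = [ln(120/122) + (0.019 + 0.31²/2)·1.5] / 0.3797 = [-0.0165 + 0.1006] / 0.3797 = 0.2214 which rounds to 0.22
d₂ = d₁ − σ√T = 0.2214 − 0.3797 = -0.1583 which rounds to -0.16
exp(−rT) = exp(−0.019·1.5) = 0.9719
N(d₁) = N(0.22) = 0.5871;  N(d₂) = N(-0.16) = 0.4364
C = 120·0.5871 − 122·0.9719·0.4364 = 70.4520 − 51.7447 = 18.7073

€18.71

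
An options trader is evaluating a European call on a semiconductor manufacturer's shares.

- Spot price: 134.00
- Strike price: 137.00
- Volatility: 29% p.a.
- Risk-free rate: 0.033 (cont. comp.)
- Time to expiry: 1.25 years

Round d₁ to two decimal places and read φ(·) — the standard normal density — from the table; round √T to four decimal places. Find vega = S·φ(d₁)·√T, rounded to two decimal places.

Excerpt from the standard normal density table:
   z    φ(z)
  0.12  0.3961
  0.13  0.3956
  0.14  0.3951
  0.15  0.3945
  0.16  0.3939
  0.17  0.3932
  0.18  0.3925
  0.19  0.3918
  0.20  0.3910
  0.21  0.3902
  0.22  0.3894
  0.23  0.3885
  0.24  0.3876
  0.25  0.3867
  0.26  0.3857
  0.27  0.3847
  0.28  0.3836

58.34

σ√T = 0.29·√1.25 = 0.3242
d₁ = [ln(134/137) + (0.033 + 0.29²/2)·1.25] / 0.3242 = [-0.0221 + 0.0938] / 0.3242 = 0.2211 ⇒ 0.22
√T = √1.25 = 1.1180
φ(d₁) = φ(0.22) = 0.3894
vega = S·φ(d₁)·√T = 134·0.3894·1.1180 = 58.3368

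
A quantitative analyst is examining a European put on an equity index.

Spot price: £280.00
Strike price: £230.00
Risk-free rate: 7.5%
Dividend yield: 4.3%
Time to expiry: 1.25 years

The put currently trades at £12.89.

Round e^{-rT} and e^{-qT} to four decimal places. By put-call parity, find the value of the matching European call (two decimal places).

e^(−qT) = e^(−0.043·1.25) = 0.9477;  e^(−rT) = e^(−0.075·1.25) = 0.9105
Put-call parity: C − P = S·e^(−qT) − K·e^(−rT) = 280·0.9477 − 230·0.9105 = 265.3560 − 209.4150 = 55.9410
C = P + (C − P) = 12.89 + (55.9410) = 68.8310

£68.83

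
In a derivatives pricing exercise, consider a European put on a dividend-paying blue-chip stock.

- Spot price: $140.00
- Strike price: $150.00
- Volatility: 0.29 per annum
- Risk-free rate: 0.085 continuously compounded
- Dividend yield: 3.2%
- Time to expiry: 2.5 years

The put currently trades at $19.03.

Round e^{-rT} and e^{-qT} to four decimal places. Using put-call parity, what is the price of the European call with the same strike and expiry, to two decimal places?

$26.97

exp(−qT) = exp(−0.032·2.5) = 0.9231;  exp(−rT) = exp(−0.085·2.5) = 0.8086
Put-call parity: C − P = S·e^(−qT) − K·e^(−rT) = 140·0.9231 − 150·0.8086 = 129.2340 − 121.2900 = 7.9440
C = P + (C − P) = 19.03 + (7.9440) = 26.9740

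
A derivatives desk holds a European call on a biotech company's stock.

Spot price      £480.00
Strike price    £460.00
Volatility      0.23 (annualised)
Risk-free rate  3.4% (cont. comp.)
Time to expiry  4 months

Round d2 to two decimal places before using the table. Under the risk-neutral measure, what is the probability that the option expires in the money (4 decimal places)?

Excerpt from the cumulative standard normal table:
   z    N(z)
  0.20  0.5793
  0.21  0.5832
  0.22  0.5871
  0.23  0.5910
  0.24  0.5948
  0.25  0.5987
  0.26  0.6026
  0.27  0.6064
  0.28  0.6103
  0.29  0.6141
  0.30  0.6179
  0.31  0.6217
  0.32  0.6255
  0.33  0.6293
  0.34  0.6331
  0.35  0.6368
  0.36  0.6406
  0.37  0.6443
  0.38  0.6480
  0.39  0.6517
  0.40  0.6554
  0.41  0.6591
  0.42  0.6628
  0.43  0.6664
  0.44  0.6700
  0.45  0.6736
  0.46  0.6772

T = 0.3333;  σ√T = 0.1328
d₁ = [ln(480/460) + (0.034 + 0.23²/2)·0.3333] / 0.1328 = [0.0426 + 0.0202] / 0.1328 = 0.4722 which rounds to 0.47
d₂ = d₁ − σ√T = 0.4722 − 0.1328 = 0.3395 which rounds to 0.34
Risk-neutral Pr[S_T > K] = N(d₂) = N(0.34) = 0.6331

0.6331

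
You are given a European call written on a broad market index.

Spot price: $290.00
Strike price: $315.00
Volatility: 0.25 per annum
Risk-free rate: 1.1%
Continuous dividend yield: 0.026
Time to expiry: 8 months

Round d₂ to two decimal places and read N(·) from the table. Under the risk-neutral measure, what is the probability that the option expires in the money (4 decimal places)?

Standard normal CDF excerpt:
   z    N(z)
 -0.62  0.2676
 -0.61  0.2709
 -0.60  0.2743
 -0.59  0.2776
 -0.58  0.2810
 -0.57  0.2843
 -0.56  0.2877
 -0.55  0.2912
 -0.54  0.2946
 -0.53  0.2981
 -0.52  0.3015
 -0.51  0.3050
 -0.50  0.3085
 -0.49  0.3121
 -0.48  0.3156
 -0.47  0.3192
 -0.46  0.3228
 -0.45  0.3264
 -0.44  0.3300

0.2877

σ√T = 0.25 × 0.8165 = 0.2041
d₁ = [ln(290/315) + (0.011 − 0.026 + ½·0.25²)·0.6667] / (σ√T) = (-0.0827 + 0.0108) / 0.2041 = -0.3520 ≈ -0.35
d₂ = -0.3520 − 0.2041 = -0.5562 ≈ -0.56
Risk-neutral Pr[S_T > K] = N(d₂) = N(-0.56) = 0.2877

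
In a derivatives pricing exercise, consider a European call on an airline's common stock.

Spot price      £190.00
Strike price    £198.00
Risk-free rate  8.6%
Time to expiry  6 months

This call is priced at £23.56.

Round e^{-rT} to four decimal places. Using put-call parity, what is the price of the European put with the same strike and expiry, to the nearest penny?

e^(−rT) = e^(−0.086·0.5) = 0.9579
Put-call parity: C − P = S − K·e^(−rT) = 190 − 198·0.9579 = 190 − 189.6642 = 0.3358
P = C − (C − P) = 23.56 − (0.3358) = 23.2242

£23.22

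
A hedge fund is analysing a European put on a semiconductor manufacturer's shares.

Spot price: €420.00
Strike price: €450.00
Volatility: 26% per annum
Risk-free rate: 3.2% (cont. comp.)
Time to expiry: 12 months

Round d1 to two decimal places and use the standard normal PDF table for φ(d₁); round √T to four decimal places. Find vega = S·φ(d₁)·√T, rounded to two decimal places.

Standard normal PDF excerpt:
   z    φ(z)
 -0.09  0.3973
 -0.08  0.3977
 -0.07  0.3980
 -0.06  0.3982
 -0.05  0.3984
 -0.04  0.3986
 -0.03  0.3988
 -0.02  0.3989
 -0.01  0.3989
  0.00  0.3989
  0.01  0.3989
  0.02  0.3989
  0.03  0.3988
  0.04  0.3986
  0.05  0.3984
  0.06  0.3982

T = 1;  σ√T = 0.2600
ln(S/K) + (r + σ²/2)T = ln(420/450) + (0.032 + 0.26²/2)·1 = -0.0690 + 0.0658 = -0.0032
d₁ = -0.0032 / 0.2600 = -0.0123 ⇒ -0.01
√T = √1 = 1.0000
φ(d₁) = φ(-0.01) = 0.3989
vega = S·φ(d₁)·√T = 420·0.3989·1.0000 = 167.5380
(Call and put vega coincide under Black-Scholes.)

167.54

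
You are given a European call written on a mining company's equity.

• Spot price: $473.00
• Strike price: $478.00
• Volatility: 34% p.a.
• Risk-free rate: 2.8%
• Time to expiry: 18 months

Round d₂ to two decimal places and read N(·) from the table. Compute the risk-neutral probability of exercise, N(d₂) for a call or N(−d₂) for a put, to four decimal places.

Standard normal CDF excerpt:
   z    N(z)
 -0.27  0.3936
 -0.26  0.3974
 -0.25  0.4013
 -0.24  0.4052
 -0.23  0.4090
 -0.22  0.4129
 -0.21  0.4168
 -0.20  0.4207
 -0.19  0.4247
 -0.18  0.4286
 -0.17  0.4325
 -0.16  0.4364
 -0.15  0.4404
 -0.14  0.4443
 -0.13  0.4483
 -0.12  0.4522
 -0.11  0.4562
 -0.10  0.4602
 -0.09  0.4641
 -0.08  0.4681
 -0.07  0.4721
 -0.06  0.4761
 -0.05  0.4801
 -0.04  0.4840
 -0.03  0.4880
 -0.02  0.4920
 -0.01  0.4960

σ√T = 0.34 × 1.2247 = 0.4164
d₁ = [ln(473/478) + (0.028 + 0.34²/2)·1.5] / 0.4164 = [-0.0105 + 0.1287] / 0.4164 = 0.2838 ≈ 0.28
d₂ = d₁ − σ√T = 0.2838 − 0.4164 = -0.1326 ≈ -0.13
Pr(exercise) under Q = N(d₂) = 0.4483

0.4483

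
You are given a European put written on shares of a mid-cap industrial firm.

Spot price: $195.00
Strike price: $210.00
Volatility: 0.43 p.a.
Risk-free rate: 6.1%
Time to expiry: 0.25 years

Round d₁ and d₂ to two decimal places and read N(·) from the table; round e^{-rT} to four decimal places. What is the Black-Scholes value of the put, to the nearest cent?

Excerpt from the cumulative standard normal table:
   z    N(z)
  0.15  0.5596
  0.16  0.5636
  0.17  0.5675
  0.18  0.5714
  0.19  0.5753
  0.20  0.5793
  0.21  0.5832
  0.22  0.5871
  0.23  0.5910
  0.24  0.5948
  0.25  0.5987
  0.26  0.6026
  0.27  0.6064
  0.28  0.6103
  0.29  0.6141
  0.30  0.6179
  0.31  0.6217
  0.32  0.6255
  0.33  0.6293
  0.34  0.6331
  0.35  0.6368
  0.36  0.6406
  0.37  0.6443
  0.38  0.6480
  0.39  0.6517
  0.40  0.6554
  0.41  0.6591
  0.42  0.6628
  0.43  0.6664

T = 0.25;  σ√T = 0.2150
d₁ = [ln(195/210) + (0.061 + ½·0.43²)·0.25] / (σ√T) = (-0.0741 + 0.0384) / 0.2150 = -0.1663 ⇒ -0.17
d₂ = -0.1663 − 0.2150 = -0.3813 ⇒ -0.38
e^(−rT) = e^(−0.061·0.25) = 0.9849
P = 210·0.9849·N(0.38) − 195·N(0.17) = 210·0.9849·0.6480 − 195·0.5675 = 134.0252 − 110.6625 = 23.3627

$23.36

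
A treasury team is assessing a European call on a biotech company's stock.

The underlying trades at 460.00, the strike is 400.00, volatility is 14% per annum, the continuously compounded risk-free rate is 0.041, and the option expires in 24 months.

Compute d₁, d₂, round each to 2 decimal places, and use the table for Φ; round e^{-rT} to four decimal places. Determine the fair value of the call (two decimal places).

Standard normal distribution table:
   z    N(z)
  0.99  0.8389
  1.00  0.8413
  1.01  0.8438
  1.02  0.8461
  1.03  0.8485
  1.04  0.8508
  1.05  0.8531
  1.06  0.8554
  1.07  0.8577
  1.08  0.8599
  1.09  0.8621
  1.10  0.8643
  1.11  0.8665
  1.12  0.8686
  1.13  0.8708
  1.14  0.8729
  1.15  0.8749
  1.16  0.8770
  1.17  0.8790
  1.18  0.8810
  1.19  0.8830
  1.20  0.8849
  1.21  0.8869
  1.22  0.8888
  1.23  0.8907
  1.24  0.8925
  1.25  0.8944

97.04

σ√T = 0.14 × 1.4142 = 0.1980
d₁ = [ln(460/400) + (0.041 + 0.14²/2)·2] / 0.1980 = [0.1398 + 0.1016] / 0.1980 = 1.2191 which rounds to 1.22
d₂ = d₁ − σ√T = 1.2191 − 0.1980 = 1.0211 which rounds to 1.02
e^(−rT) = e^(−0.041·2) = 0.9213
C = 460·N(1.22) − 400·0.9213·N(1.02) = 460·0.8888 − 400·0.9213·0.8461 = 408.8480 − 311.8048 = 97.0432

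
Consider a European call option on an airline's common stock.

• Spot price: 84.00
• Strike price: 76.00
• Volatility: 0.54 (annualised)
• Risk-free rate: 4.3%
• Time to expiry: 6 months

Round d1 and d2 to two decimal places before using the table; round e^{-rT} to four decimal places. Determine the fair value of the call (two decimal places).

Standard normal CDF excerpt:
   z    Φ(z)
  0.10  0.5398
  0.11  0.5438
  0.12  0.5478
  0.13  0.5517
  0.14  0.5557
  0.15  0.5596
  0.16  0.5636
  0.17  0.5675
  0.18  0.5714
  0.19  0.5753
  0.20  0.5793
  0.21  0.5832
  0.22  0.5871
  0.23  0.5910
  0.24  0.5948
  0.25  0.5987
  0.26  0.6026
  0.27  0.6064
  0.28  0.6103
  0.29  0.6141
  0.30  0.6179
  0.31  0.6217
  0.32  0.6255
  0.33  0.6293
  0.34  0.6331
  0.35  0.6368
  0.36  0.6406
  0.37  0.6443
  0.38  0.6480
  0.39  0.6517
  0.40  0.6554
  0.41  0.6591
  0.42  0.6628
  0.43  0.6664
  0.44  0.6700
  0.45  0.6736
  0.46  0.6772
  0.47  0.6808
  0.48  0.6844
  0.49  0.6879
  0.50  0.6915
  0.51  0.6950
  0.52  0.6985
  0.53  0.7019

T = 0.5;  σ√T = 0.3818
d₁ = [ln(84/76) + (0.043 + 0.54²/2)·0.5] / 0.3818 = [0.1001 + 0.0944] / 0.3818 = 0.5093 → 0.51
d₂ = d₁ − σ√T = 0.5093 − 0.3818 = 0.1275 → 0.13
e^(−rT) = e^(−0.043·0.5) = 0.9787
N(d₁) = N(0.51) = 0.6950;  N(d₂) = N(0.13) = 0.5517
C = 84·0.6950 − 76·0.9787·0.5517 = 58.3800 − 41.0361 = 17.3439

17.34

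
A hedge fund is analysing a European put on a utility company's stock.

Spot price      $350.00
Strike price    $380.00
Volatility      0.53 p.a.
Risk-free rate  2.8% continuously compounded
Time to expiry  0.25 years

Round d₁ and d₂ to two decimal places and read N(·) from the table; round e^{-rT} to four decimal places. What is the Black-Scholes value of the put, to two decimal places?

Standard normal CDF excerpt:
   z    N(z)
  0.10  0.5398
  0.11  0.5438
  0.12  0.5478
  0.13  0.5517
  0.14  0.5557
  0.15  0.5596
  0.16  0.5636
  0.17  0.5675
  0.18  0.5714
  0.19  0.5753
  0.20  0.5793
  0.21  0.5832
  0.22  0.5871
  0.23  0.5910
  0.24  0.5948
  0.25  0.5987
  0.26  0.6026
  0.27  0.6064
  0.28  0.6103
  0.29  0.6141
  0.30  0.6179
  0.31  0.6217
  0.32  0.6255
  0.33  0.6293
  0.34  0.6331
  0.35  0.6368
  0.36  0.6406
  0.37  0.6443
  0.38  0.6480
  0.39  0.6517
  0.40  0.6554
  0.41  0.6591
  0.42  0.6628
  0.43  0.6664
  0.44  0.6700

$54.24

T = 0.25;  σ√T = 0.2650
ln(S/K) + (r + σ²/2)T = ln(350/380) + (0.028 + 0.53²/2)·0.25 = -0.0822 + 0.0421 = -0.0401
d₁ = -0.0401 / 0.2650 = -0.1514 which rounds to -0.15
d₂ = d₁ − σ√T = -0.1514 − 0.2650 = -0.4164 which rounds to -0.42
exp(−rT) = exp(−0.028·0.25) = 0.9930
N(−d₂) = N(0.42) = 0.6628;  N(−d₁) = N(0.15) = 0.5596
P = 380·0.9930·0.6628 − 350·0.5596 = 250.1010 − 195.8600 = 54.2410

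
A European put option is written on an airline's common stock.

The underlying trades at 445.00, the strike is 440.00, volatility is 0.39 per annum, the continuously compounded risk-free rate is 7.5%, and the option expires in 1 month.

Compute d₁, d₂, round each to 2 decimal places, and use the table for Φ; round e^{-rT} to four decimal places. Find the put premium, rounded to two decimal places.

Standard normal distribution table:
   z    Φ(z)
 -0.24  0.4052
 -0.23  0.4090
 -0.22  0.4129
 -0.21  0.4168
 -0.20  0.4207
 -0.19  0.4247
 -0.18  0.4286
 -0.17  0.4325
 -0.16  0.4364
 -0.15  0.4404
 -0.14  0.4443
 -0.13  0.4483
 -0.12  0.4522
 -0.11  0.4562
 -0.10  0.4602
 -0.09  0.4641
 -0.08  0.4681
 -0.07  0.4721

σ√T = 0.39·√0.08333 = 0.1126
d₁ = [ln(445/440) + (0.075 + 0.39²/2)·0.08333] / 0.1126 = [0.0113 + 0.0126] / 0.1126 = 0.2122 → 0.21
d₂ = d₁ − σ√T = 0.2122 − 0.1126 = 0.0996 → 0.10
e^(−rT) = e^(−0.075·0.08333) = 0.9938
N(−d₂) = N(-0.10) = 0.4602;  N(−d₁) = N(-0.21) = 0.4168
P = 440·0.9938·0.4602 − 445·0.4168 = 201.2326 − 185.4760 = 15.7566

15.76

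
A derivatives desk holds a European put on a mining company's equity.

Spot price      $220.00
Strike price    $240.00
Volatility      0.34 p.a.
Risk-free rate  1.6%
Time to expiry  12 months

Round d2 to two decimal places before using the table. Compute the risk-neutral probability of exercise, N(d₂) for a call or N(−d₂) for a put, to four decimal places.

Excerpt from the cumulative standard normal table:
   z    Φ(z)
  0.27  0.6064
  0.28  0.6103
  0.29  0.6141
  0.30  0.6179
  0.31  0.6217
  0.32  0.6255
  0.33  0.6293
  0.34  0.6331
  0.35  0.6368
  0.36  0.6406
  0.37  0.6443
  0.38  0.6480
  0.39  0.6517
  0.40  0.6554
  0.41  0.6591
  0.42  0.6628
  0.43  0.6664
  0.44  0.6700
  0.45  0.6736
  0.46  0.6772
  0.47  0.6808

σ√T = 0.34·√1 = 0.3400
d₁ = [ln(220/240) + (0.016 + ½·0.34²)·1] / (σ√T) = (-0.0870 + 0.0738) / 0.3400 = -0.0389 ≈ -0.04
d₂ = -0.0389 − 0.3400 = -0.3789 ≈ -0.38
Risk-neutral Pr[S_T < K] = N(−d₂) = N(0.38) = 0.6480

0.6480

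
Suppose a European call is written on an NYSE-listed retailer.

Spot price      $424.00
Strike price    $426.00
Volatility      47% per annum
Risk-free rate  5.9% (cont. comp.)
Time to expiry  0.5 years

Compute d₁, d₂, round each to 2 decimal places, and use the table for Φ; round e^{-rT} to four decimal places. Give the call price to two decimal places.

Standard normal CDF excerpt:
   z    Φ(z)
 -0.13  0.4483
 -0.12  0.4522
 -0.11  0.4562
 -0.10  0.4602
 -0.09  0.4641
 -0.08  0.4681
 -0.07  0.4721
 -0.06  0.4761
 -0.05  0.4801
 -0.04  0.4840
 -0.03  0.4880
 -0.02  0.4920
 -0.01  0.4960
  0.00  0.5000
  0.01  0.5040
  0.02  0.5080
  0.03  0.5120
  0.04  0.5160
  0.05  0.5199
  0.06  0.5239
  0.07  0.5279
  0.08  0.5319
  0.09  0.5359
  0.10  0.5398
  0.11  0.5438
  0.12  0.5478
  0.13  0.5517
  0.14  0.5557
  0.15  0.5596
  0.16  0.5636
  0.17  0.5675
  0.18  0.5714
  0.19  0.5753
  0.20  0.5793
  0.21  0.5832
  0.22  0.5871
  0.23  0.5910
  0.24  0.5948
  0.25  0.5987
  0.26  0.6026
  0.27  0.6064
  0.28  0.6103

$60.24

T = 0.5;  σ√T = 0.3323
d₁ = [ln(424/426) + (0.059 + 0.47²/2)·0.5] / 0.3323 = [-0.0047 + 0.0847] / 0.3323 = 0.2408 ⇒ 0.24
d₂ = d₁ − σ√T = 0.2408 − 0.3323 = -0.0916 ⇒ -0.09
exp(−rT) = exp(−0.059·0.5) = 0.9709
N(d₁) = N(0.24) = 0.5948;  N(d₂) = N(-0.09) = 0.4641
C = 424·0.5948 − 426·0.9709·0.4641 = 252.1952 − 191.9533 = 60.2419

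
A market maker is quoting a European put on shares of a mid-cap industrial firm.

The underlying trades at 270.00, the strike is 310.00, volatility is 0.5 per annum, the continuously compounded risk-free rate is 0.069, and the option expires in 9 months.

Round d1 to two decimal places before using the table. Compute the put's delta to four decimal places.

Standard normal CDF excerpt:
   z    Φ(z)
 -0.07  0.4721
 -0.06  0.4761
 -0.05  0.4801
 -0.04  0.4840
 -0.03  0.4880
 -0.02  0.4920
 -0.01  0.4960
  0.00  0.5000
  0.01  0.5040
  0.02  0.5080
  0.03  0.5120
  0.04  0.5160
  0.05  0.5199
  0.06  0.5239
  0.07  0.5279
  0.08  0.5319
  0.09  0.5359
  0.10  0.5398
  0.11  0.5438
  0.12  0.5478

σ√T = 0.5 × 0.8660 = 0.4330
d₁ = [ln(270/310) + (0.069 + ½·0.5²)·0.75] / (σ√T) = (-0.1382 + 0.1455) / 0.4330 = 0.0170 which rounds to 0.02
N(d₁) = N(0.02) = 0.5080
Δ_put = N(d₁) − 1 = 0.5080 − 1 = -0.4920

-0.4920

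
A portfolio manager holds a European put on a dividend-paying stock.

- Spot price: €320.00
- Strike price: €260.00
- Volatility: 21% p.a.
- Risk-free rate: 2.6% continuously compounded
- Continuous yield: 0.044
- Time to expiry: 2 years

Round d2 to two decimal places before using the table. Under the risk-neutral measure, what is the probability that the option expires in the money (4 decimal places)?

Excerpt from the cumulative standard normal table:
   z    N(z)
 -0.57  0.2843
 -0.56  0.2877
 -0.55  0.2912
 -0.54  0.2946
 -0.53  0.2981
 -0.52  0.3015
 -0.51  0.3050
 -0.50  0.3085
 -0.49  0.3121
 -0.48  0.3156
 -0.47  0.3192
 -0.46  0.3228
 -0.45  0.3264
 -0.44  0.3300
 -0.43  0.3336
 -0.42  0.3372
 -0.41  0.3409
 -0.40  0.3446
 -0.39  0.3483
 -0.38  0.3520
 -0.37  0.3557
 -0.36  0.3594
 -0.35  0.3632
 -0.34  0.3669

0.3336

σ√T = 0.21 × 1.4142 = 0.2970
ln(S/K) + (r − q + σ²/2)T = ln(320/260) + (0.026 − 0.044 + 0.21²/2)·2 = 0.2076 + 0.0081 = 0.2157
d₁ = 0.2157 / 0.2970 = 0.7264 ⇒ 0.73
d₂ = d₁ − σ√T = 0.7264 − 0.2970 = 0.4294 ⇒ 0.43
Risk-neutral Pr[S_T < K] = N(−d₂) = N(-0.43) = 0.3336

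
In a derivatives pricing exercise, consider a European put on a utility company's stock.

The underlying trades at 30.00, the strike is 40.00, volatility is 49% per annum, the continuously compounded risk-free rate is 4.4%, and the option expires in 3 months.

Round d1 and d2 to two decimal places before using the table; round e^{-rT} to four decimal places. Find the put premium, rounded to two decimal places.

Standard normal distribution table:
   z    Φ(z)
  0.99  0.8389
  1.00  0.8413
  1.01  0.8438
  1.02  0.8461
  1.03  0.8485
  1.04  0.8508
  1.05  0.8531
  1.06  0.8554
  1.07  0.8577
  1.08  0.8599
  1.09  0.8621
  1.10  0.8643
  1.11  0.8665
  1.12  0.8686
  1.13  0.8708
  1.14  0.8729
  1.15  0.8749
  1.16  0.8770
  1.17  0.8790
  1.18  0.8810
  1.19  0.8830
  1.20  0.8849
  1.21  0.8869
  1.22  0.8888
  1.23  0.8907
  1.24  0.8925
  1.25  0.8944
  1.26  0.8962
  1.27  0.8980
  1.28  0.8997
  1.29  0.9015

T = 0.25;  σ√T = 0.2450
d₁ = [ln(30/40) + (0.044 + 0.49²/2)·0.25] / 0.2450 = [-0.2877 + 0.0410] / 0.2450 = -1.0068 → -1.01
d₂ = d₁ − σ√T = -1.0068 − 0.2450 = -1.2518 → -1.25
exp(−rT) = exp(−0.044·0.25) = 0.9891
P = 40·0.9891·N(1.25) − 30·N(1.01) = 40·0.9891·0.8944 − 30·0.8438 = 35.3860 − 25.3140 = 10.0720

10.07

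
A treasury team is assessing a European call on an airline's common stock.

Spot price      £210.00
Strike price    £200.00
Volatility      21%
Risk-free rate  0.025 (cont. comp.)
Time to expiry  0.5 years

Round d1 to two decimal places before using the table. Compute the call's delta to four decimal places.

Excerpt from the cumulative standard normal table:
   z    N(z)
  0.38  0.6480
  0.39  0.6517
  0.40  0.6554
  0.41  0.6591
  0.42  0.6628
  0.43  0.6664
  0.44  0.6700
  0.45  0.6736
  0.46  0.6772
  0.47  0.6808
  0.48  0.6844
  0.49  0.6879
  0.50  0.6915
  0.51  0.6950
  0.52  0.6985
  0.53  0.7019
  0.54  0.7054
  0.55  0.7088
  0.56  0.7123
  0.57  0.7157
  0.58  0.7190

0.6879

σ√T = 0.21·√0.5 = 0.1485
ln(S/K) + (r + σ²/2)T = ln(210/200) + (0.025 + 0.21²/2)·0.5 = 0.0488 + 0.0235 = 0.0723
d₁ = 0.0723 / 0.1485 = 0.4870 → 0.49
N(d₁) = N(0.49) = 0.6879
Δ_call = N(d₁) = 0.6879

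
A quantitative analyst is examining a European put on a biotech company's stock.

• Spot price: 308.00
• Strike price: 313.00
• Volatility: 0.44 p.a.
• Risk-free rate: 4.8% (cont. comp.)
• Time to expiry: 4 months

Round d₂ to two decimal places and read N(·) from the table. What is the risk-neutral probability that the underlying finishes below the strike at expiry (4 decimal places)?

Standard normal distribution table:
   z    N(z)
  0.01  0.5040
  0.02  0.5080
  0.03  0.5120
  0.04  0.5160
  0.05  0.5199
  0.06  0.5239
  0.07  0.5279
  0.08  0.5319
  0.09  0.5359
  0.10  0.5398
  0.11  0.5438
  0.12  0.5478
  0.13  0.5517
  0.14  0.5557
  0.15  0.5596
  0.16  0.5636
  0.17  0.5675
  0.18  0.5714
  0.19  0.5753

0.5517

T = 0.3333;  σ√T = 0.2540
d₁ = [ln(308/313) + (0.048 + ½·0.44²)·0.3333] / (σ√T) = (-0.0161 + 0.0483) / 0.2540 = 0.1266 ≈ 0.13
d₂ = 0.1266 − 0.2540 = -0.1274 ≈ -0.13
Pr(exercise) under Q = N(−d₂) = N(0.13) = 0.5517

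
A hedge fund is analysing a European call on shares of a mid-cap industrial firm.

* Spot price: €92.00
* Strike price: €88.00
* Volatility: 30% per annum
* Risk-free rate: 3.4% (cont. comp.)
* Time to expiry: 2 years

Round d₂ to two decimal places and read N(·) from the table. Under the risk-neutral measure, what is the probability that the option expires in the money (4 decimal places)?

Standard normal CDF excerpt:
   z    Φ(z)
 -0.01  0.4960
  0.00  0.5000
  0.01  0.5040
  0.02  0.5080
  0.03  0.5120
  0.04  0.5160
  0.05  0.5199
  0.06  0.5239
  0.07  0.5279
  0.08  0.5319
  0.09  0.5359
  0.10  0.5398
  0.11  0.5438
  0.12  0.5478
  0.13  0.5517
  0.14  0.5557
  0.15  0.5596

0.5199

σ√T = 0.3·√2 = 0.4243
d₁ = [ln(92/88) + (0.034 + 0.3²/2)·2] / 0.4243 = [0.0445 + 0.1580] / 0.4243 = 0.4772 → 0.48
d₂ = d₁ − σ√T = 0.4772 − 0.4243 = 0.0529 → 0.05
Risk-neutral Pr[S_T > K] = N(d₂) = N(0.05) = 0.5199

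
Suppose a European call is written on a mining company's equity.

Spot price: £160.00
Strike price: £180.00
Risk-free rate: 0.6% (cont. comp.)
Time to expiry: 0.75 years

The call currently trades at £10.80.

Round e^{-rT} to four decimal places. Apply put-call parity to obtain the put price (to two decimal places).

£29.99

e^(−rT) = e^(−0.006·0.75) = 0.9955
Put-call parity: C − P = S − K·e^(−rT) = 160 − 180·0.9955 = 160 − 179.1900 = -19.1900
P = C − (C − P) = 10.80 − (-19.1900) = 29.9900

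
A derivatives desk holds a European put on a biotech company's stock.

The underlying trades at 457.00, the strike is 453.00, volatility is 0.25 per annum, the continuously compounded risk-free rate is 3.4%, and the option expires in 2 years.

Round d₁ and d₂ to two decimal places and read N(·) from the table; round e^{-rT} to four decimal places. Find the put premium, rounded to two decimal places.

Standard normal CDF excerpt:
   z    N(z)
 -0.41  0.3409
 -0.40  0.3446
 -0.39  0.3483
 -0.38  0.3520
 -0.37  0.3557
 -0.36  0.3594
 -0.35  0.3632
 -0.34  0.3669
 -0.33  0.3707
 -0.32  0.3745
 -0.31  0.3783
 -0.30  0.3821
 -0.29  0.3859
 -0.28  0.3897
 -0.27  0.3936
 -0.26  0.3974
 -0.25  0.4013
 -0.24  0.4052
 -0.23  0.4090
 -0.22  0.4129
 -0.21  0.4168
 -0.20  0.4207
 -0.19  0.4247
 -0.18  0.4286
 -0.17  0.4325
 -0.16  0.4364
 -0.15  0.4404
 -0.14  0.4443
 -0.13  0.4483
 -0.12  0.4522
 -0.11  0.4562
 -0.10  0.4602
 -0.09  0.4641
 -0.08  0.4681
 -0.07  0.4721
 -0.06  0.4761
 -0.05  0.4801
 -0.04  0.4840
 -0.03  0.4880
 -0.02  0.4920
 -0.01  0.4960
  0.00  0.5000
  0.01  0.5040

45.67

σ√T = 0.25 × 1.4142 = 0.3536
d₁ = [ln(457/453) + (0.034 + 0.25²/2)·2] / 0.3536 = [0.0088 + 0.1305] / 0.3536 = 0.3940 → 0.39
d₂ = d₁ − σ√T = 0.3940 − 0.3536 = 0.0404 → 0.04
exp(−rT) = exp(−0.034·2) = 0.9343
P = 453·0.9343·N(-0.04) − 457·N(-0.39) = 453·0.9343·0.4840 − 457·0.3483 = 204.8471 − 159.1731 = 45.6740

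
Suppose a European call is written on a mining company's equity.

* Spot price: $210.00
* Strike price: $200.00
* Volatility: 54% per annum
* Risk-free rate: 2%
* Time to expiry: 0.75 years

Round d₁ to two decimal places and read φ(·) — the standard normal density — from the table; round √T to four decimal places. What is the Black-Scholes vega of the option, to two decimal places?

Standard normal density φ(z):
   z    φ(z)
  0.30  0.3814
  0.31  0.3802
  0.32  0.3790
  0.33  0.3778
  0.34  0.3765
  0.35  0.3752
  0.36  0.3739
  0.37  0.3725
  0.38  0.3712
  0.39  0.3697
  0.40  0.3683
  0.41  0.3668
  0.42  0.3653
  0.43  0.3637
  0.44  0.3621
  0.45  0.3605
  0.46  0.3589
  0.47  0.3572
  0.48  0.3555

T = 0.75;  σ√T = 0.4677
ln(S/K) + (r + σ²/2)T = ln(210/200) + (0.02 + 0.54²/2)·0.75 = 0.0488 + 0.1244 = 0.1731
d₁ = 0.1731 / 0.4677 = 0.3702 ⇒ 0.37
√T = √0.75 = 0.8660
φ(d₁) = φ(0.37) = 0.3725
vega = S·φ(d₁)·√T = 210·0.3725·0.8660 = 67.7428

67.74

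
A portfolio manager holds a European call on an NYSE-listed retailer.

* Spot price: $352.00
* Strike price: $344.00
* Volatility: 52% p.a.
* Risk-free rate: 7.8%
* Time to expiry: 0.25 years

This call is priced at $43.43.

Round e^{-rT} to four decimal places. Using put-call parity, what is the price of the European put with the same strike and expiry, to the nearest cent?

$28.79

e^(−rT) = e^(−0.078·0.25) = 0.9807
Put-call parity: C − P = S − K·e^(−rT) = 352 − 344·0.9807 = 352 − 337.3608 = 14.6392
P = C − (C − P) = 43.43 − (14.6392) = 28.7908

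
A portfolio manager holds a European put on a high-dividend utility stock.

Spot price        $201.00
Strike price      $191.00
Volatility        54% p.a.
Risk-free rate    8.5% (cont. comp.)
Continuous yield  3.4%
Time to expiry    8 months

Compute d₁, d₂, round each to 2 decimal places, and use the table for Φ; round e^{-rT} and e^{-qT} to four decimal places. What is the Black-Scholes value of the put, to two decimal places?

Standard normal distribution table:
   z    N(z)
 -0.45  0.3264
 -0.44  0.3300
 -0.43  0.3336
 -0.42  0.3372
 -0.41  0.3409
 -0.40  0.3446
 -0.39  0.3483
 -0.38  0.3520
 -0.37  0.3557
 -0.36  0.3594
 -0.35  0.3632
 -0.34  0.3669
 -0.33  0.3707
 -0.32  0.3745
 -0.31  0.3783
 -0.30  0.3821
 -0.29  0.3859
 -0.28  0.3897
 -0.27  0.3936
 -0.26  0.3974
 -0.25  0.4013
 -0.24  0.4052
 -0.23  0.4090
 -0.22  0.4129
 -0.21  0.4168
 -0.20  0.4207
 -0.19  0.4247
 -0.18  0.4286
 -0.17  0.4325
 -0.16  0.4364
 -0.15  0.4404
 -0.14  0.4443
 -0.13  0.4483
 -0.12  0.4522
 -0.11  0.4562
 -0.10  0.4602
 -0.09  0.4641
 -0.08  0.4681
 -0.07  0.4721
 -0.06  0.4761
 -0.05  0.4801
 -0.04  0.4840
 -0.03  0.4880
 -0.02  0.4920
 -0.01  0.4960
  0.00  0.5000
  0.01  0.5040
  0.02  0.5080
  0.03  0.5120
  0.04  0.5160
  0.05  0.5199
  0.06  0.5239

$25.42

T = 0.6667;  σ√T = 0.4409
d₁ = [ln(201/191) + (0.085 − 0.034 + ½·0.54²)·0.6667] / (σ√T) = (0.0510 + 0.1312) / 0.4409 = 0.4133 which rounds to 0.41
d₂ = 0.4133 − 0.4409 = -0.0276 which rounds to -0.03
e^(−qT) = e^(−0.034·0.6667) = 0.9776;  e^(−rT) = e^(−0.085·0.6667) = 0.9449
N(−d₂) = N(0.03) = 0.5120;  N(−d₁) = N(-0.41) = 0.3409
P = 191·0.9449·0.5120 − 201·0.9776·0.3409 = 92.4037 − 66.9860 = 25.4176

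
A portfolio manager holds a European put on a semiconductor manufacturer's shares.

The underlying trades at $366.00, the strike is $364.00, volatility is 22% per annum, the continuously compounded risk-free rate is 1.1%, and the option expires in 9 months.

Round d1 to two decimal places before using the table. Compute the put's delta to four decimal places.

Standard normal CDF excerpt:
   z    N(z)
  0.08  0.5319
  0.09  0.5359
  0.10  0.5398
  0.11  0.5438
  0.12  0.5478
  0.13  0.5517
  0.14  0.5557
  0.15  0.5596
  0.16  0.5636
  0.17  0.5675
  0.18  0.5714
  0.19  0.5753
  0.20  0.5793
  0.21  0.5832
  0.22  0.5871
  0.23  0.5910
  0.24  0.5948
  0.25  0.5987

-0.4325

σ√T = 0.22 × 0.8660 = 0.1905
d₁ = [ln(366/364) + (0.011 + ½·0.22²)·0.75] / (σ√T) = (0.0055 + 0.0264) / 0.1905 = 0.1673 ⇒ 0.17
N(d₁) = N(0.17) = 0.5675
Δ_put = N(d₁) − 1 = 0.5675 − 1 = -0.4325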